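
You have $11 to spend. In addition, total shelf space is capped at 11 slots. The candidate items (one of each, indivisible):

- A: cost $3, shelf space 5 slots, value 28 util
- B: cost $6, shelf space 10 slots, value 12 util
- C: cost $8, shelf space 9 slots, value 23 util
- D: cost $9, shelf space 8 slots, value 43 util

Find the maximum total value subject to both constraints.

43 util

Feasible sets respecting both limits:
- D: cost 9, shelf space 8, value 43
- A: cost 3, shelf space 5, value 28
- C: cost 8, shelf space 9, value 23
Best: 43 util.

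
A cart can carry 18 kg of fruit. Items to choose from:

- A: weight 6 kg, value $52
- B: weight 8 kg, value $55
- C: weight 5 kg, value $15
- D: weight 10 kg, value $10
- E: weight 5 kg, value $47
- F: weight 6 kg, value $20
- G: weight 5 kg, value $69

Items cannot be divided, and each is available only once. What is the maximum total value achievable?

This is a 0/1 knapsack; check combinations near the capacity.
- B+E+G: weight 8+5+5=18, value 55+47+69=171
- A+E+G: weight 6+5+5=16, value 52+47+69=168
- A+F+G: weight 6+6+5=17, value 52+20+69=141
Best: $171.

$171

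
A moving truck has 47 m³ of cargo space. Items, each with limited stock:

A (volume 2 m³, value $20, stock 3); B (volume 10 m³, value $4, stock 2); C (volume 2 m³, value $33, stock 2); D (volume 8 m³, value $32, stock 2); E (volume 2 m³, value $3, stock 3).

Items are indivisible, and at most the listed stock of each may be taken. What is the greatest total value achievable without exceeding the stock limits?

Best selections within volume 47 and stock limits:
- 3×A + 1×B + 2×C + 2×D + 3×E: volume 42, value 203
- 3×A + 1×B + 2×C + 2×D + 2×E: volume 40, value 200
- 3×A + 2×C + 2×D + 3×E: volume 32, value 199
- 3×A + 2×B + 2×C + 2×D: volume 46, value 198
Best: $203.

$203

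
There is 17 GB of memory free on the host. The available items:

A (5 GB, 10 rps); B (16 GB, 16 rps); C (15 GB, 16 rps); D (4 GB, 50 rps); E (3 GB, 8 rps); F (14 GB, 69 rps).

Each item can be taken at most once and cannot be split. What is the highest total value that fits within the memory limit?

77 rps

This is a 0/1 knapsack; check combinations near the capacity.
- E+F: memory 3+14=17, value 8+69=77
- F: memory 14, value 69
- A+D+E: memory 5+4+3=12, value 10+50+8=68
Best: 77 rps.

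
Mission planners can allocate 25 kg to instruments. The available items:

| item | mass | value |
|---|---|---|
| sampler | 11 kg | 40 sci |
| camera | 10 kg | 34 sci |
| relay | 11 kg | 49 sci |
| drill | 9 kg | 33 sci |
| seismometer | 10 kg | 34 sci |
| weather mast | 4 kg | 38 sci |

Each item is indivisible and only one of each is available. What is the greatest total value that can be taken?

121 sci

Check high-value combinations within 25 kg:
- camera+relay+weather mast: mass 10+11+4=25, value 34+49+38=121
- relay+seismometer+weather mast: mass 11+10+4=25, value 49+34+38=121
- relay+drill+weather mast: mass 11+9+4=24, value 49+33+38=120
Best: 121 sci.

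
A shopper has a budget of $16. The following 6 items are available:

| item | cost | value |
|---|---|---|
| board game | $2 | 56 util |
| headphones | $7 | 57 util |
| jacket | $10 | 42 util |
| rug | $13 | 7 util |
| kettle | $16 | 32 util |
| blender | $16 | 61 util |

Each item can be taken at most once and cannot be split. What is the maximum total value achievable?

113 util

Check high-value combinations within $16:
- board game+headphones: cost 2+7=9, value 56+57=113
- board game+jacket: cost 2+10=12, value 56+42=98
- board game+rug: cost 2+13=15, value 56+7=63
- blender: cost 16, value 61
- headphones: cost 7, value 57
Best: 113 util.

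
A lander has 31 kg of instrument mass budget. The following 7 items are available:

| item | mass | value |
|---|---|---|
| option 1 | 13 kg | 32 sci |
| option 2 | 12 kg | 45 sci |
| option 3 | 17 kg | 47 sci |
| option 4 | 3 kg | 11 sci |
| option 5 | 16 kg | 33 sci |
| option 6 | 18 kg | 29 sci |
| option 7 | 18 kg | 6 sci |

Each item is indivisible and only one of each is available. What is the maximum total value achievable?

92 sci

This is a 0/1 knapsack; check combinations near the capacity.
- option 2+option 3: mass 12+17=29, value 45+47=92
- option 2+option 4+option 5: mass 12+3+16=31, value 45+11+33=89
- option 1+option 2+option 4: mass 13+12+3=28, value 32+45+11=88
- option 1+option 3: mass 13+17=30, value 32+47=79
Best: 92 sci.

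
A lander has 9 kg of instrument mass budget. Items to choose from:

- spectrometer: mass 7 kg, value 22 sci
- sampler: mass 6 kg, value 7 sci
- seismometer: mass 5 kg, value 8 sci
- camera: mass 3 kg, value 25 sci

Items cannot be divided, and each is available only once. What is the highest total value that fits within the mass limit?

33 sci

Check high-value combinations within 9 kg:
- seismometer+camera: mass 5+3=8, value 8+25=33
- sampler+camera: mass 6+3=9, value 7+25=32
- camera: mass 3, value 25
Best: 33 sci.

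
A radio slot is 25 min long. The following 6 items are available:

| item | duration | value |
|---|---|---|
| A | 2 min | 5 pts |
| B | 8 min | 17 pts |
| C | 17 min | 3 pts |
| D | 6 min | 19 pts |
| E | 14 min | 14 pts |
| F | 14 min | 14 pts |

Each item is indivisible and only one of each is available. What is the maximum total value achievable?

41 pts

This is a 0/1 knapsack; check combinations near the capacity.
- A+B+D: duration 2+8+6=16, value 5+17+19=41
- A+D+E: duration 2+6+14=22, value 5+19+14=38
- A+D+F: duration 2+6+14=22, value 5+19+14=38
- B+D: duration 8+6=14, value 17+19=36
Best: 41 pts.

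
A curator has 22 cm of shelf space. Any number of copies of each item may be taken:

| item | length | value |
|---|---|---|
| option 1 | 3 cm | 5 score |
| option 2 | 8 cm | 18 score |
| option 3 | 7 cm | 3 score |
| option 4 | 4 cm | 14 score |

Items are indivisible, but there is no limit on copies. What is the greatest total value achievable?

Best value-per-unit is option 4 at 14/4, and filling with it alone uses length 5×4=20. No mix of the others beats 5×14 = 70.

70 score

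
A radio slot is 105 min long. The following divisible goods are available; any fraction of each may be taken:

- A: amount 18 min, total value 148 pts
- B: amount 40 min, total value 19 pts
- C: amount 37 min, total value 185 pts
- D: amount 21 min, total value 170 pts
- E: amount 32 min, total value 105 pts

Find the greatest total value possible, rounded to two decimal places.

Take in order of value per unit:
- A (148/18 per unit): all 18 → value 148, running total 148.00
- D (170/21 per unit): all 21 → value 170, running total 318.00
- C (185/37 per unit): all 37 → value 185, running total 503.00
- E (105/32 per unit): 29 of 32 → value 29×105/32 = 95.1563, running total 598.16
Total 598.16.

598.16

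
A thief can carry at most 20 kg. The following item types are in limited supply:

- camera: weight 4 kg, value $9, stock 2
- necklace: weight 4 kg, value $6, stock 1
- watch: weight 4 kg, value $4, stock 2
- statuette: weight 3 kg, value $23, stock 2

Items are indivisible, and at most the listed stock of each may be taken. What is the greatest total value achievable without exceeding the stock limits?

Top feasible selections:
- 2×camera + 1×necklace + 2×statuette: weight 18, value 70
- 2×camera + 1×watch + 2×statuette: weight 18, value 68
- 1×camera + 1×necklace + 1×watch + 2×statuette: weight 18, value 65
- 2×camera + 2×statuette: weight 14, value 64
Best: $70.

$70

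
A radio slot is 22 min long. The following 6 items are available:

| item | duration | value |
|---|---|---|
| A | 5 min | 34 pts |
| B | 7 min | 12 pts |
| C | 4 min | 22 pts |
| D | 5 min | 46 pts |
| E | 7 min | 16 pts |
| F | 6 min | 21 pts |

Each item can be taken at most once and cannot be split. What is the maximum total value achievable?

This is a 0/1 knapsack; check combinations near the capacity.
- A+C+D+F: duration 5+4+5+6=20, value 34+22+46+21=123
- A+C+D+E: duration 5+4+5+7=21, value 34+22+46+16=118
- A+B+C+D: duration 5+7+4+5=21, value 34+12+22+46=114
- C+D+E+F: duration 4+5+7+6=22, value 22+46+16+21=105
- A+C+D: duration 5+4+5=14, value 34+22+46=102
Best: 123 pts.

123 pts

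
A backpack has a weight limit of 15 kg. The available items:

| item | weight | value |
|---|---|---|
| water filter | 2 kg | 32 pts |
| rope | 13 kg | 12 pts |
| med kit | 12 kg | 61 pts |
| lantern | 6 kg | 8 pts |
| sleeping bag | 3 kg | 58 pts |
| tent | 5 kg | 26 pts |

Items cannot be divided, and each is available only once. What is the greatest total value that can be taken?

Check high-value combinations within 15 kg:
- med kit+sleeping bag: weight 12+3=15, value 61+58=119
- water filter+sleeping bag+tent: weight 2+3+5=10, value 32+58+26=116
- water filter+lantern+sleeping bag: weight 2+6+3=11, value 32+8+58=98
- water filter+med kit: weight 2+12=14, value 32+61=93
Best: 119 pts.

119 pts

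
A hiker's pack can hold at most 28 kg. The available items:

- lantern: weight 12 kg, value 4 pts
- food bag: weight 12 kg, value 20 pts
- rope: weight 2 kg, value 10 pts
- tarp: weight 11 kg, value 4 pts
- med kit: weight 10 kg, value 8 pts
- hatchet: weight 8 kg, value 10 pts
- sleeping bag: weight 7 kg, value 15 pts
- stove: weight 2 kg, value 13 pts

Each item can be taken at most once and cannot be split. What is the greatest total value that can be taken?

Check high-value combinations within 28 kg:
- food bag+rope+sleeping bag+stove: weight 12+2+7+2=23, value 20+10+15+13=58
- food bag+rope+hatchet+stove: weight 12+2+8+2=24, value 20+10+10+13=53
- food bag+rope+med kit+stove: weight 12+2+10+2=26, value 20+10+8+13=51
Best: 58 pts.

58 pts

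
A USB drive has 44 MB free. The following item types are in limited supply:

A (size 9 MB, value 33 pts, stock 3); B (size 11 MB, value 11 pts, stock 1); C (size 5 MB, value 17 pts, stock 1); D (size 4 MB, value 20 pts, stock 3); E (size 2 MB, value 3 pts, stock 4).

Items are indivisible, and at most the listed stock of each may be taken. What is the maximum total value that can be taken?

176 pts

Best selections within size 44 and stock limits:
- 3×A + 1×C + 3×D: size 44, value 176
- 3×A + 3×D + 2×E: size 43, value 165
- 3×A + 3×D + 1×E: size 41, value 162
- 3×A + 1×C + 2×D + 2×E: size 44, value 162
Best: 176 pts.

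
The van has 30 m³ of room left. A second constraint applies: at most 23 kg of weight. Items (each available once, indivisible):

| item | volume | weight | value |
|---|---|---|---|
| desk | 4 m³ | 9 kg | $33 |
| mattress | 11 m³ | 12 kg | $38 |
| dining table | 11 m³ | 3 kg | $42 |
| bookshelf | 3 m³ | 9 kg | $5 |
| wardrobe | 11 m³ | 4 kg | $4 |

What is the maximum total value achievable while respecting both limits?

Feasible sets respecting both limits:
- mattress+dining table: volume 22, weight 15, value 80
- desk+dining table+bookshelf: volume 18, weight 21, value 80
- desk+dining table+wardrobe: volume 26, weight 16, value 79
- desk+dining table: volume 15, weight 12, value 75
Best: $80.

$80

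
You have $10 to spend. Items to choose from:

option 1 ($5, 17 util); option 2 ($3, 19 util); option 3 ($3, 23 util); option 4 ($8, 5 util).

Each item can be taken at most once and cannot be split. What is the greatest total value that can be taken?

Check high-value combinations within $10:
- option 2+option 3: cost 3+3=6, value 19+23=42
- option 1+option 3: cost 5+3=8, value 17+23=40
- option 1+option 2: cost 5+3=8, value 17+19=36
Best: 42 util.

42 util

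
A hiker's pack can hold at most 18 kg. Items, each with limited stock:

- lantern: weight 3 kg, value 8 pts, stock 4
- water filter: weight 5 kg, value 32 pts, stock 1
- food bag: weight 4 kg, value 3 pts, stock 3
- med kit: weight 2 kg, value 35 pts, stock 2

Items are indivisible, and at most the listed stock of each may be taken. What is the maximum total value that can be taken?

126 pts

Top feasible selections:
- 3×lantern + 1×water filter + 2×med kit: weight 18, value 126
- 2×lantern + 1×water filter + 2×med kit: weight 15, value 118
- 1×lantern + 1×water filter + 1×food bag + 2×med kit: weight 16, value 113
- 1×lantern + 1×water filter + 2×med kit: weight 12, value 110
Best: 126 pts.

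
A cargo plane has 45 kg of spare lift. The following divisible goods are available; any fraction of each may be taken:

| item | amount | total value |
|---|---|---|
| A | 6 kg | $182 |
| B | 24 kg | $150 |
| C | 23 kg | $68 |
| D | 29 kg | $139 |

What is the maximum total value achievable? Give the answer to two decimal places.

Take in order of value per unit:
- A (182/6 per unit): all 6 → value 182, running total 182.00
- B (150/24 per unit): all 24 → value 150, running total 332.00
- D (139/29 per unit): 15 of 29 → value 15×139/29 = 71.8966, running total 403.90
Total 403.90.

403.90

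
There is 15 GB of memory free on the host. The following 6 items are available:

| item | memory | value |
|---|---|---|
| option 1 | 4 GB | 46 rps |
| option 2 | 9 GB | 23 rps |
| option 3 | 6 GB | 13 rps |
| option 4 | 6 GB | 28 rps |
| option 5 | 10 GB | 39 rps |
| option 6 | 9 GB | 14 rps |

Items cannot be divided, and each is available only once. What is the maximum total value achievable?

This is a 0/1 knapsack; check combinations near the capacity.
- option 1+option 5: memory 4+10=14, value 46+39=85
- option 1+option 4: memory 4+6=10, value 46+28=74
- option 1+option 2: memory 4+9=13, value 46+23=69
- option 1+option 6: memory 4+9=13, value 46+14=60
- option 1+option 3: memory 4+6=10, value 46+13=59
Best: 85 rps.

85 rps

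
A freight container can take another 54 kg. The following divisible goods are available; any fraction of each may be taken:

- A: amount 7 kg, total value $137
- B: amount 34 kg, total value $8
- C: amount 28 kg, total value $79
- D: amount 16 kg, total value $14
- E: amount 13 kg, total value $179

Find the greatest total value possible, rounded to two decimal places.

Take in order of value per unit:
- A (137/7 per unit): all 7 → value 137, running total 137.00
- E (179/13 per unit): all 13 → value 179, running total 316.00
- C (79/28 per unit): all 28 → value 79, running total 395.00
- D (14/16 per unit): 6 of 16 → value 6×14/16 = 5.2500, running total 400.25
Total 400.25.

400.25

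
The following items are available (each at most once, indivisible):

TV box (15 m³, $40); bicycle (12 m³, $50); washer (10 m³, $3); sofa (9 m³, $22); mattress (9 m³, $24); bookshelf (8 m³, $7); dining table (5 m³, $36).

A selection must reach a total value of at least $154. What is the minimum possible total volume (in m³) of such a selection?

49

Subsets with value ≥ 154, sorted by total volume:
- TV box+bicycle+mattress+bookshelf+dining table: volume 49, value 157
- TV box+bicycle+sofa+bookshelf+dining table: volume 49, value 155
- TV box+bicycle+sofa+mattress+dining table: volume 50, value 172
- TV box+bicycle+sofa+mattress+bookshelf+dining table: volume 58, value 179
Minimum volume: 49 m³.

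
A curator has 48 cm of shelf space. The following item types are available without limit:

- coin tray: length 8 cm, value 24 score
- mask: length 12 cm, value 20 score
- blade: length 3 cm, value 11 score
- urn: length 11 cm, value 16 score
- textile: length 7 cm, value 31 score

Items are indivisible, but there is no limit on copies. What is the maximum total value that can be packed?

208 score

Best value-per-unit is textile at 31/7; filling with it alone gives 6×31 = 186.
Optimal mix: 2×blade + 6×textile → length 48, value 208.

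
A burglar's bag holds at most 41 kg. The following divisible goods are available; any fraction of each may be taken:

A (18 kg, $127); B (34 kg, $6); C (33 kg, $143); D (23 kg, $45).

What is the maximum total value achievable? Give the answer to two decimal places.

Take in order of value per unit:
- A (127/18 per unit): all 18 → value 127, running total 127.00
- C (143/33 per unit): 23 of 33 → value 23×143/33 = 99.6667, running total 226.67
Total 226.67.

226.67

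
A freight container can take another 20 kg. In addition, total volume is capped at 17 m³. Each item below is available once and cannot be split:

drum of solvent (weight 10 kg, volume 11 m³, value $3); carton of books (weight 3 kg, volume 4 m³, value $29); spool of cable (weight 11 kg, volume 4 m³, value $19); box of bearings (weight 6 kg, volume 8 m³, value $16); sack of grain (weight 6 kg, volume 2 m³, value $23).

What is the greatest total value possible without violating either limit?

$71

Feasible sets respecting both limits:
- carton of books+spool of cable+sack of grain: weight 20, volume 10, value 71
- carton of books+box of bearings+sack of grain: weight 15, volume 14, value 68
- carton of books+spool of cable+box of bearings: weight 20, volume 16, value 64
- drum of solvent+carton of books+sack of grain: weight 19, volume 17, value 55
Best: $71.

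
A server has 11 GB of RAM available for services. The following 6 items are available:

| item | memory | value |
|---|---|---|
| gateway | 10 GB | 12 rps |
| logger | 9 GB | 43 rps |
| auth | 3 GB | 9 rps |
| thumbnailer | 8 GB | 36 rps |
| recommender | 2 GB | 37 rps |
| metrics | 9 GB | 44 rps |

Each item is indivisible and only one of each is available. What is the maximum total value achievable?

81 rps

This is a 0/1 knapsack; check combinations near the capacity.
- recommender+metrics: memory 2+9=11, value 37+44=81
- logger+recommender: memory 9+2=11, value 43+37=80
- thumbnailer+recommender: memory 8+2=10, value 36+37=73
- auth+recommender: memory 3+2=5, value 9+37=46
Best: 81 rps.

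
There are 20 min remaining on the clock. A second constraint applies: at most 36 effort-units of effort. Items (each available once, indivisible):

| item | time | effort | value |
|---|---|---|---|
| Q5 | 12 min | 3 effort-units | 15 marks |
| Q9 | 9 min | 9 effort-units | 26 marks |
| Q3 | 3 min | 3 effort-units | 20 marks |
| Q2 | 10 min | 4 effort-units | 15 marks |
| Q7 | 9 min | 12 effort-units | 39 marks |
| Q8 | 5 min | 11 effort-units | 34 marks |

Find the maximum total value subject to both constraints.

93 marks

Feasible sets respecting both limits:
- Q3+Q7+Q8: time 17, effort 26, value 93
- Q9+Q3+Q8: time 17, effort 23, value 80
- Q7+Q8: time 14, effort 23, value 73
Best: 93 marks.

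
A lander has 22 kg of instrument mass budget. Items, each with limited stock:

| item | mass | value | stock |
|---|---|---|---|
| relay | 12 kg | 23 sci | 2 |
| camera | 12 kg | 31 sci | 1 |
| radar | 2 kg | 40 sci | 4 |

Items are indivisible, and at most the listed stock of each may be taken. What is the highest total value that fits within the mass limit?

Top feasible selections:
- 1×camera + 4×radar: mass 20, value 191
- 1×relay + 4×radar: mass 20, value 183
- 4×radar: mass 8, value 160
- 1×camera + 3×radar: mass 18, value 151
Best: 191 sci.

191 sci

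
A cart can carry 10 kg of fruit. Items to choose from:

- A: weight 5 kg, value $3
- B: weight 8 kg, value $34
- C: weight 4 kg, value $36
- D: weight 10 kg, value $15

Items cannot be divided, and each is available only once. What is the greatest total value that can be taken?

This is a 0/1 knapsack; check combinations near the capacity.
- A+C: weight 5+4=9, value 3+36=39
- C: weight 4, value 36
- B: weight 8, value 34
- D: weight 10, value 15
Best: $39.

$39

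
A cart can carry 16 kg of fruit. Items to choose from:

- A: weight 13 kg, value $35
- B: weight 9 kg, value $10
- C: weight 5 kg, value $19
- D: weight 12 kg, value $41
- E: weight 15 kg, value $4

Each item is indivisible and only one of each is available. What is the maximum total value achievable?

Check high-value combinations within 16 kg:
- D: weight 12, value 41
- A: weight 13, value 35
- B+C: weight 9+5=14, value 10+19=29
Best: $41.

$41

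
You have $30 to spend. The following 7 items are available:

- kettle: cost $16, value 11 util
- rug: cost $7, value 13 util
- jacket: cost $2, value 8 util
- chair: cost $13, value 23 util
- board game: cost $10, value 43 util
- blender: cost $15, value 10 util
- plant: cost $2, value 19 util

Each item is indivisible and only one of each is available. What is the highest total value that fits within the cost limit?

This is a 0/1 knapsack; check combinations near the capacity.
- jacket+chair+board game+plant: cost 2+13+10+2=27, value 8+23+43+19=93
- chair+board game+plant: cost 13+10+2=25, value 23+43+19=85
- rug+jacket+board game+plant: cost 7+2+10+2=21, value 13+8+43+19=83
- kettle+jacket+board game+plant: cost 16+2+10+2=30, value 11+8+43+19=81
- jacket+board game+blender+plant: cost 2+10+15+2=29, value 8+43+10+19=80
Best: 93 util.

93 util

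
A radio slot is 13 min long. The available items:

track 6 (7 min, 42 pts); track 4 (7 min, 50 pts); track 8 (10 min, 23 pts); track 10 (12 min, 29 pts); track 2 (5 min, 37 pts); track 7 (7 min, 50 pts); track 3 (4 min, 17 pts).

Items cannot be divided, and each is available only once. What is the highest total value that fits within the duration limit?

Check high-value combinations within 13 min:
- track 4+track 2: duration 7+5=12, value 50+37=87
- track 2+track 7: duration 5+7=12, value 37+50=87
- track 6+track 2: duration 7+5=12, value 42+37=79
- track 4+track 3: duration 7+4=11, value 50+17=67
- track 7+track 3: duration 7+4=11, value 50+17=67
Best: 87 pts.

87 pts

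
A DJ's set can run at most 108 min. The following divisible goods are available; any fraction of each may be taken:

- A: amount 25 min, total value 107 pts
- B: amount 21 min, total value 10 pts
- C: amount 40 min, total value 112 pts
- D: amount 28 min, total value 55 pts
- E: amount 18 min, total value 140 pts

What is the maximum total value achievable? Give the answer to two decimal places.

408.11

Take in order of value per unit:
- E (140/18 per unit): all 18 → value 140, running total 140.00
- A (107/25 per unit): all 25 → value 107, running total 247.00
- C (112/40 per unit): all 40 → value 112, running total 359.00
- D (55/28 per unit): 25 of 28 → value 25×55/28 = 49.1071, running total 408.11
Total 408.11.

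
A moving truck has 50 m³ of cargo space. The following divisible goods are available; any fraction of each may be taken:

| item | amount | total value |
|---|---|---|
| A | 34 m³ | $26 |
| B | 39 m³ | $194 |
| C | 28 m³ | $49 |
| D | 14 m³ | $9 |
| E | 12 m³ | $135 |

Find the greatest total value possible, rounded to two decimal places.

Take in order of value per unit:
- E (135/12 per unit): all 12 → value 135, running total 135.00
- B (194/39 per unit): 38 of 39 → value 38×194/39 = 189.0256, running total 324.03
Total 324.03.

324.03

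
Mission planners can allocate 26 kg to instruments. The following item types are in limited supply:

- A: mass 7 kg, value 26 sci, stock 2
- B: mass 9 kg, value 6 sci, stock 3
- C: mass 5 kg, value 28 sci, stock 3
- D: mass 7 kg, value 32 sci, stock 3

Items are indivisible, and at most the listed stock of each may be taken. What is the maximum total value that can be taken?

124 sci

Best selections within mass 26 and stock limits:
- 1×C + 3×D: mass 26, value 124
- 2×C + 2×D: mass 24, value 120
- 1×A + 1×C + 2×D: mass 26, value 118
Best: 124 sci.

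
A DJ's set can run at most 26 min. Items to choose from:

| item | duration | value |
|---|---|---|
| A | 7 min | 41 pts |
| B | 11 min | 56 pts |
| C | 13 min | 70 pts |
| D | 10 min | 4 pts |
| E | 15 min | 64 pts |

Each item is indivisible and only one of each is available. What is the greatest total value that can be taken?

Check high-value combinations within 26 min:
- B+C: duration 11+13=24, value 56+70=126
- B+E: duration 11+15=26, value 56+64=120
- A+C: duration 7+13=20, value 41+70=111
- A+E: duration 7+15=22, value 41+64=105
- A+B: duration 7+11=18, value 41+56=97
Best: 126 pts.

126 pts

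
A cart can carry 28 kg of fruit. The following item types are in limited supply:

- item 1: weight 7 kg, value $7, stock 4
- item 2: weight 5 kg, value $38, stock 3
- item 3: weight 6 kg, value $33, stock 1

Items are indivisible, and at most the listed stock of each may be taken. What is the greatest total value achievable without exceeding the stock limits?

Top feasible selections:
- 1×item 1 + 3×item 2 + 1×item 3: weight 28, value 154
- 3×item 2 + 1×item 3: weight 21, value 147
- 1×item 1 + 3×item 2: weight 22, value 121
Best: $154.

$154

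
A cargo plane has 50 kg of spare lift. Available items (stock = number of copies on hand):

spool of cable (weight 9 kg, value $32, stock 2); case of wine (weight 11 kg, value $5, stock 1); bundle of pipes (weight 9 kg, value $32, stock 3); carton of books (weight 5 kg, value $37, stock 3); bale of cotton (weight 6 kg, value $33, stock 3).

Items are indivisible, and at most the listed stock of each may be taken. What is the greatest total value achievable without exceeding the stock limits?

$242

Best selections within weight 50 and stock limits:
- 1×bundle of pipes + 3×carton of books + 3×bale of cotton: weight 42, value 242
- 1×spool of cable + 3×carton of books + 3×bale of cotton: weight 42, value 242
- 2×bundle of pipes + 3×carton of books + 2×bale of cotton: weight 45, value 241
Best: $242.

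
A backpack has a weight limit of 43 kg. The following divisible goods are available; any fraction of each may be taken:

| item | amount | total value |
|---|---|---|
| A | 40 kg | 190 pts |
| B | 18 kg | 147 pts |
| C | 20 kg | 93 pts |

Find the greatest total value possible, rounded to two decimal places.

265.75

Take in order of value per unit:
- B (147/18 per unit): all 18 → value 147, running total 147.00
- A (190/40 per unit): 25 of 40 → value 25×190/40 = 118.7500, running total 265.75
Total 265.75.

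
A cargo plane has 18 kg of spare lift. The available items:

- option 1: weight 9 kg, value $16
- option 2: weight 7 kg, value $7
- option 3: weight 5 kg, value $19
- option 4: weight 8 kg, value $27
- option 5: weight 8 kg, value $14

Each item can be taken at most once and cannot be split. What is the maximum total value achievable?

$46

This is a 0/1 knapsack; check combinations near the capacity.
- option 3+option 4: weight 5+8=13, value 19+27=46
- option 1+option 4: weight 9+8=17, value 16+27=43
- option 4+option 5: weight 8+8=16, value 27+14=41
- option 1+option 3: weight 9+5=14, value 16+19=35
Best: $46.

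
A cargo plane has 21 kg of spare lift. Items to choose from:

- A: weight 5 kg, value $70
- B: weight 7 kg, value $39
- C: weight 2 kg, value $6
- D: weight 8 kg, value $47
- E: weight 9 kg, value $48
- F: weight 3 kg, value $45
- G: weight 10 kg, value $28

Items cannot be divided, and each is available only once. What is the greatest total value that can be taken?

$169

Check high-value combinations within 21 kg:
- A+C+E+F: weight 5+2+9+3=19, value 70+6+48+45=169
- A+C+D+F: weight 5+2+8+3=18, value 70+6+47+45=168
- A+E+F: weight 5+9+3=17, value 70+48+45=163
- A+D+F: weight 5+8+3=16, value 70+47+45=162
- A+B+C+F: weight 5+7+2+3=17, value 70+39+6+45=160
Best: $169.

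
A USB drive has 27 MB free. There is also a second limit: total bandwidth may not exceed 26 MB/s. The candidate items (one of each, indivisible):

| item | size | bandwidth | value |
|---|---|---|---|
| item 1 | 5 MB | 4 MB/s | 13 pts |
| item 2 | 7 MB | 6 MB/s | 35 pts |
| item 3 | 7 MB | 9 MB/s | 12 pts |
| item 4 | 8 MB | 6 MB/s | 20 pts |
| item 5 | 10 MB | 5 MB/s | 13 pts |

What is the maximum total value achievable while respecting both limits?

Feasible sets respecting both limits:
- item 1+item 2+item 3+item 4: size 27, bandwidth 25, value 80
- item 1+item 2+item 4: size 20, bandwidth 16, value 68
- item 2+item 4+item 5: size 25, bandwidth 17, value 68
Best: 80 pts.

80 pts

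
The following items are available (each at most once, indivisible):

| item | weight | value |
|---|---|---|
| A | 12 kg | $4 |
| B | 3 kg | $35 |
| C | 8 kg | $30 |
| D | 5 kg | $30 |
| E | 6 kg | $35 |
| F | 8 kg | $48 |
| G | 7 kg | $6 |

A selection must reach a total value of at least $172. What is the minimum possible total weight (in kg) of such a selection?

30

Subsets with value ≥ 172, sorted by total weight:
- B+C+D+E+F: weight 30, value 178
- B+C+D+E+F+G: weight 37, value 184
- A+B+C+D+E+F: weight 42, value 182
Minimum weight: 30 kg.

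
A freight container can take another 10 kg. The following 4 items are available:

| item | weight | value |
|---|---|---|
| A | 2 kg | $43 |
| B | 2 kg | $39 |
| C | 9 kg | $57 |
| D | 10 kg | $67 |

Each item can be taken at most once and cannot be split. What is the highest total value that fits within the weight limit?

$82

This is a 0/1 knapsack; check combinations near the capacity.
- A+B: weight 2+2=4, value 43+39=82
- D: weight 10, value 67
- C: weight 9, value 57
- A: weight 2, value 43
- B: weight 2, value 39
Best: $82.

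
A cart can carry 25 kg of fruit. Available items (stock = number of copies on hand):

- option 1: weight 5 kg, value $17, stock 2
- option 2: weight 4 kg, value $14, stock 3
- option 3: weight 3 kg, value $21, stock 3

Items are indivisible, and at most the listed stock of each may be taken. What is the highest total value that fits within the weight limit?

Best selections within weight 25 and stock limits:
- 2×option 1 + 1×option 2 + 3×option 3: weight 23, value 111
- 1×option 1 + 2×option 2 + 3×option 3: weight 22, value 108
- 3×option 2 + 3×option 3: weight 21, value 105
Best: $111.

$111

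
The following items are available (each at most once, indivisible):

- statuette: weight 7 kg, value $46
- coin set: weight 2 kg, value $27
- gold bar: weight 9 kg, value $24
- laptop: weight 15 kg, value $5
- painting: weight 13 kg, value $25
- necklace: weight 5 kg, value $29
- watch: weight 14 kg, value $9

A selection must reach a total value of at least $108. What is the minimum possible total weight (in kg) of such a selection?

23

Subsets with value ≥ 108, sorted by total weight:
- statuette+coin set+gold bar+necklace: weight 23, value 126
- statuette+coin set+painting+necklace: weight 27, value 127
Minimum weight: 23 kg.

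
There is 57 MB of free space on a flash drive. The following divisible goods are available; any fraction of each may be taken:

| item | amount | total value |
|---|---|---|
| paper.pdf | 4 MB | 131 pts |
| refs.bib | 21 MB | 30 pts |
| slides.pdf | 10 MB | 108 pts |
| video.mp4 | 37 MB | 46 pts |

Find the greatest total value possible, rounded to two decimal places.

296.35

Take in order of value per unit:
- paper.pdf (131/4 per unit): all 4 → value 131, running total 131.00
- slides.pdf (108/10 per unit): all 10 → value 108, running total 239.00
- refs.bib (30/21 per unit): all 21 → value 30, running total 269.00
- video.mp4 (46/37 per unit): 22 of 37 → value 22×46/37 = 27.3514, running total 296.35
Total 296.35.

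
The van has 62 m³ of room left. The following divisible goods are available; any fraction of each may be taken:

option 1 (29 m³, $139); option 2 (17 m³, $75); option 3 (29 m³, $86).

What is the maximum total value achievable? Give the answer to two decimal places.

Take in order of value per unit:
- option 1 (139/29 per unit): all 29 → value 139, running total 139.00
- option 2 (75/17 per unit): all 17 → value 75, running total 214.00
- option 3 (86/29 per unit): 16 of 29 → value 16×86/29 = 47.4483, running total 261.45
Total 261.45.

261.45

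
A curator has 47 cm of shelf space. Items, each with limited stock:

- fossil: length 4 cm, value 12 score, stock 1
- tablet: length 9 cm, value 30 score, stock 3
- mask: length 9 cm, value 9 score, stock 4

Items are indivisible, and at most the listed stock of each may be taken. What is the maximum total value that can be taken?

Top feasible selections:
- 1×fossil + 3×tablet + 1×mask: length 40, value 111
- 3×tablet + 2×mask: length 45, value 108
Best: 111 score.

111 score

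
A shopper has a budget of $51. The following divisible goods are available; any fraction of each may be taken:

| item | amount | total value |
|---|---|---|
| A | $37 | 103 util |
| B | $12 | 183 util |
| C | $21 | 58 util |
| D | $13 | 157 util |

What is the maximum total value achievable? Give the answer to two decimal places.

Take in order of value per unit:
- B (183/12 per unit): all 12 → value 183, running total 183.00
- D (157/13 per unit): all 13 → value 157, running total 340.00
- A (103/37 per unit): 26 of 37 → value 26×103/37 = 72.3784, running total 412.38
Total 412.38.

412.38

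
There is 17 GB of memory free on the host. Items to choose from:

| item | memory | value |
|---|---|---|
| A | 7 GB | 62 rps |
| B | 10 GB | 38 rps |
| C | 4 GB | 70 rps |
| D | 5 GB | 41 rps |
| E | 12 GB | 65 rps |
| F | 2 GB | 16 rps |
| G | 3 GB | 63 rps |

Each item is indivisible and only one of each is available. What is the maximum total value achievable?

Check high-value combinations within 17 GB:
- A+C+F+G: memory 7+4+2+3=16, value 62+70+16+63=211
- A+C+G: memory 7+4+3=14, value 62+70+63=195
- C+D+F+G: memory 4+5+2+3=14, value 70+41+16+63=190
- A+D+F+G: memory 7+5+2+3=17, value 62+41+16+63=182
- C+D+G: memory 4+5+3=12, value 70+41+63=174
Best: 211 rps.

211 rps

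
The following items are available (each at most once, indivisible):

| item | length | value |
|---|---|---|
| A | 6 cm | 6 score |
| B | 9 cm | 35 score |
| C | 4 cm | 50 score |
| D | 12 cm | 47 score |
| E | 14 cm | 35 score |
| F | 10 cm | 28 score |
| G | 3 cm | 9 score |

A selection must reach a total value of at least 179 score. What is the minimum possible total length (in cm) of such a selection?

48

Subsets with value ≥ 179, sorted by total length:
- A+B+C+D+E+G: length 48, value 182
- B+C+D+E+F: length 49, value 195
Minimum length: 48 cm.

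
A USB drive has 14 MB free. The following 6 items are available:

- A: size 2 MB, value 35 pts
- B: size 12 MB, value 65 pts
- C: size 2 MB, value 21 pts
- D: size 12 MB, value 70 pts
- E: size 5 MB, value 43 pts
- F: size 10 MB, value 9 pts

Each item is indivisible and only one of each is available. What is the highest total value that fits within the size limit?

Check high-value combinations within 14 MB:
- A+D: size 2+12=14, value 35+70=105
- A+B: size 2+12=14, value 35+65=100
- A+C+E: size 2+2+5=9, value 35+21+43=99
- C+D: size 2+12=14, value 21+70=91
- B+C: size 12+2=14, value 65+21=86
Best: 105 pts.

105 pts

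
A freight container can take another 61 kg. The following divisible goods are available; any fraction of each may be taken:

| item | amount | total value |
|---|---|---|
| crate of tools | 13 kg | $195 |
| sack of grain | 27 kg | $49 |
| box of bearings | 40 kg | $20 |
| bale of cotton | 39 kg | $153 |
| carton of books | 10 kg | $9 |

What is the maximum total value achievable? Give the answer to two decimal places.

364.33

Take in order of value per unit:
- crate of tools (195/13 per unit): all 13 → value 195, running total 195.00
- bale of cotton (153/39 per unit): all 39 → value 153, running total 348.00
- sack of grain (49/27 per unit): 9 of 27 → value 9×49/27 = 16.3333, running total 364.33
Total 364.33.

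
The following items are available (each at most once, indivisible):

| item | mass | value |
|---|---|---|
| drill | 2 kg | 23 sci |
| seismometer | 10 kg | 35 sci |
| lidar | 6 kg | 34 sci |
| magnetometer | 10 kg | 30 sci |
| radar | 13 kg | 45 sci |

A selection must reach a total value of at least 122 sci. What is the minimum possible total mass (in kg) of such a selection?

Subsets with value ≥ 122, sorted by total mass:
- drill+seismometer+lidar+magnetometer: mass 28, value 122
- drill+seismometer+lidar+radar: mass 31, value 137
Minimum mass: 28 kg.

28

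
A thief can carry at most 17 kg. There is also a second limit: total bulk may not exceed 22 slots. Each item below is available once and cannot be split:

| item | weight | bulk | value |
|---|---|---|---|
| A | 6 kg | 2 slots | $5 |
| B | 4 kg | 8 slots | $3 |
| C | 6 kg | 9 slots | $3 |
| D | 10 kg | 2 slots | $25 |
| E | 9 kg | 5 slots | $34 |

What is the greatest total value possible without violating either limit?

Feasible sets respecting both limits:
- A+E: weight 15, bulk 7, value 39
- B+E: weight 13, bulk 13, value 37
- C+E: weight 15, bulk 14, value 37
- E: weight 9, bulk 5, value 34
Best: $39.

$39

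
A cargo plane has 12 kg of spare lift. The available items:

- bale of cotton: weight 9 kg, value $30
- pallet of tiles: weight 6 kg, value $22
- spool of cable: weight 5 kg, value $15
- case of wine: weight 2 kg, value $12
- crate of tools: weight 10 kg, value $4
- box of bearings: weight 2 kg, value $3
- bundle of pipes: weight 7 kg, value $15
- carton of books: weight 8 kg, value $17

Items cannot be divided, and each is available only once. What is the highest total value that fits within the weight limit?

Check high-value combinations within 12 kg:
- bale of cotton+case of wine: weight 9+2=11, value 30+12=42
- pallet of tiles+case of wine+box of bearings: weight 6+2+2=10, value 22+12+3=37
- pallet of tiles+spool of cable: weight 6+5=11, value 22+15=37
- pallet of tiles+case of wine: weight 6+2=8, value 22+12=34
- bale of cotton+box of bearings: weight 9+2=11, value 30+3=33
Best: $42.

$42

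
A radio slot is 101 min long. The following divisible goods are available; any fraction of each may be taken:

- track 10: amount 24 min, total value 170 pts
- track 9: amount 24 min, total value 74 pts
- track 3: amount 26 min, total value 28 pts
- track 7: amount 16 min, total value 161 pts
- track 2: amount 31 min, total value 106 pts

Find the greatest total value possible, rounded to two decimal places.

Take in order of value per unit:
- track 7 (161/16 per unit): all 16 → value 161, running total 161.00
- track 10 (170/24 per unit): all 24 → value 170, running total 331.00
- track 2 (106/31 per unit): all 31 → value 106, running total 437.00
- track 9 (74/24 per unit): all 24 → value 74, running total 511.00
- track 3 (28/26 per unit): 6 of 26 → value 6×28/26 = 6.4615, running total 517.46
Total 517.46.

517.46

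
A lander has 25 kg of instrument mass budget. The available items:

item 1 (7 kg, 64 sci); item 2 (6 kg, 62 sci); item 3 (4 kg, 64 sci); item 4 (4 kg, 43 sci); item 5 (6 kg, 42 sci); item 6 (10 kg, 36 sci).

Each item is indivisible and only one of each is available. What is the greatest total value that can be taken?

233 sci

Check high-value combinations within 25 kg:
- item 1+item 2+item 3+item 4: mass 7+6+4+4=21, value 64+62+64+43=233
- item 1+item 2+item 3+item 5: mass 7+6+4+6=23, value 64+62+64+42=232
- item 1+item 3+item 4+item 5: mass 7+4+4+6=21, value 64+64+43+42=213
Best: 233 sci.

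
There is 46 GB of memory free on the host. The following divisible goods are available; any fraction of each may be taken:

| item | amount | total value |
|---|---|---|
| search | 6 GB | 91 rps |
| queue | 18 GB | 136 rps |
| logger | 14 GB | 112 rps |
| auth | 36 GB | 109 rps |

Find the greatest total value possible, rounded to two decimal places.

363.22

Take in order of value per unit:
- search (91/6 per unit): all 6 → value 91, running total 91.00
- logger (112/14 per unit): all 14 → value 112, running total 203.00
- queue (136/18 per unit): all 18 → value 136, running total 339.00
- auth (109/36 per unit): 8 of 36 → value 8×109/36 = 24.2222, running total 363.22
Total 363.22.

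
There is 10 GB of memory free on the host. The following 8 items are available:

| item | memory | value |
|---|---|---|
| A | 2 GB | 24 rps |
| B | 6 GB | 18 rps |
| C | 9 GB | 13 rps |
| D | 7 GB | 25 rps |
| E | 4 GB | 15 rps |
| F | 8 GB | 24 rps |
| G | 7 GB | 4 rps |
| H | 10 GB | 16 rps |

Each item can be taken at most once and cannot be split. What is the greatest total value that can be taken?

49 rps

Check high-value combinations within 10 GB:
- A+D: memory 2+7=9, value 24+25=49
- A+F: memory 2+8=10, value 24+24=48
- A+B: memory 2+6=8, value 24+18=42
- A+E: memory 2+4=6, value 24+15=39
Best: 49 rps.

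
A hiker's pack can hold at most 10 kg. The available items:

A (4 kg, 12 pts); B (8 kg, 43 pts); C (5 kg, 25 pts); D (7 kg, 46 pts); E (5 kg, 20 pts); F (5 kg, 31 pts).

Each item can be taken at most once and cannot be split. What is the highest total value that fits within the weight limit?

Check high-value combinations within 10 kg:
- C+F: weight 5+5=10, value 25+31=56
- E+F: weight 5+5=10, value 20+31=51
- D: weight 7, value 46
- C+E: weight 5+5=10, value 25+20=45
- B: weight 8, value 43
Best: 56 pts.

56 pts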